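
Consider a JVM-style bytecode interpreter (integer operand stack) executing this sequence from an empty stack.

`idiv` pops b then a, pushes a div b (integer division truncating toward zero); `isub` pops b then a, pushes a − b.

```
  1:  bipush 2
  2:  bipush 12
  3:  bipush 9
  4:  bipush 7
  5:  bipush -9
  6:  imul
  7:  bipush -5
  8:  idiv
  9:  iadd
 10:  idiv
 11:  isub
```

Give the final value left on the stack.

bipush 2  → [2]
bipush 12 → [2, 12]
bipush 9  → [2, 12, 9]
bipush 7  → [2, 12, 9, 7]
bipush -9 → [2, 12, 9, 7, -9]
imul      → [2, 12, 9, -63]
bipush -5 → [2, 12, 9, -63, -5]
idiv      → [2, 12, 9, 12]
iadd      → [2, 12, 21]
idiv      → [2, 0]
isub      → [2]

2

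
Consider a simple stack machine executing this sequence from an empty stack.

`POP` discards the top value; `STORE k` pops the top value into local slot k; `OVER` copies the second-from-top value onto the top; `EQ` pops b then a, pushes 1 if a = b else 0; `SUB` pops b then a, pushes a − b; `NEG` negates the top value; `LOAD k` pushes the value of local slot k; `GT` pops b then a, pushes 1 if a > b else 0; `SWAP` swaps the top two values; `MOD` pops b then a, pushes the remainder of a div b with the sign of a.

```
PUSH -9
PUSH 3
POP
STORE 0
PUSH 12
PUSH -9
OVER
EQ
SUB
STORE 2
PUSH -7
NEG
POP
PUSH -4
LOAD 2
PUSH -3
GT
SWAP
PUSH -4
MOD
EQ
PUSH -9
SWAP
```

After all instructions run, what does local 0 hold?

-9

PUSH -9  [-9]
PUSH 3   [-9, 3]
POP      [-9]
STORE 0  []
PUSH 12  [12]
PUSH -9  [12, -9]
OVER     [12, -9, 12]
EQ       [12, 0]
SUB      [12]
STORE 2  []
PUSH -7  [-7]
NEG      [7]
POP      []
PUSH -4  [-4]
LOAD 2   [-4, 12]
PUSH -3  [-4, 12, -3]
GT       [-4, 1]
SWAP     [1, -4]
PUSH -4  [1, -4, -4]
MOD      [1, 0]
EQ       [0]
PUSH -9  [0, -9]
SWAP     [-9, 0]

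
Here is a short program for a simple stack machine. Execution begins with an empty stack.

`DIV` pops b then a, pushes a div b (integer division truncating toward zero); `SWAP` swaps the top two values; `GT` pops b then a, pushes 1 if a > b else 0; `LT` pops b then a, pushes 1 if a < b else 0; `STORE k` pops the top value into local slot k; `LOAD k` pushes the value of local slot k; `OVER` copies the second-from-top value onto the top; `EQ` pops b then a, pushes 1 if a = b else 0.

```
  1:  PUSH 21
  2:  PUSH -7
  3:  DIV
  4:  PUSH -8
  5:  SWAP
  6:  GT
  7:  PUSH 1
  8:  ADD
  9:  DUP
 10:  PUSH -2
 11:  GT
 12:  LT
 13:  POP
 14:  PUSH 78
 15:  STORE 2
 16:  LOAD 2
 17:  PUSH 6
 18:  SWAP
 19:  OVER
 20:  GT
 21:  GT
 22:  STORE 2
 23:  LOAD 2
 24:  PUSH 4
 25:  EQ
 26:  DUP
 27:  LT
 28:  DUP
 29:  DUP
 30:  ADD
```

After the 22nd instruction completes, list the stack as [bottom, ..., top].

PUSH 21  [21]
PUSH -7  [21, -7]
DIV      [-3]
PUSH -8  [-3, -8]
SWAP     [-8, -3]
GT       [0]
PUSH 1   [0, 1]
ADD      [1]
DUP      [1, 1]
PUSH -2  [1, 1, -2]
GT       [1, 1]
LT       [0]
POP      []
PUSH 78  [78]
STORE 2  []
LOAD 2   [78]
PUSH 6   [78, 6]
SWAP     [6, 78]
OVER     [6, 78, 6]
GT       [6, 1]
GT       [1]
STORE 2  []

[]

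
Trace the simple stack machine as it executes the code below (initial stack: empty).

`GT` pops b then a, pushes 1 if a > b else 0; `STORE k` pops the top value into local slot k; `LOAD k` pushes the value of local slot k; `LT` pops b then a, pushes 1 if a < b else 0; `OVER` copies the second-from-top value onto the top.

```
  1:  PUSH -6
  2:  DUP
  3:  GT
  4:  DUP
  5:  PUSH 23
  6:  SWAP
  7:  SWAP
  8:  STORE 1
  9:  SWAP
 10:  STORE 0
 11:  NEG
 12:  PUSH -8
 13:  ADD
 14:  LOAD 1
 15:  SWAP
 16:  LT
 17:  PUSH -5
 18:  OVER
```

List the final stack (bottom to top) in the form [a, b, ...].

PUSH -6 : [-6]
DUP     : [-6, -6]
GT      : [0]
DUP     : [0, 0]
PUSH 23 : [0, 0, 23]
SWAP    : [0, 23, 0]
SWAP    : [0, 0, 23]
STORE 1 : [0, 0]
SWAP    : [0, 0]
STORE 0 : [0]
NEG     : [0]
PUSH -8 : [0, -8]
ADD     : [-8]
LOAD 1  : [-8, 23]
SWAP    : [23, -8]
LT      : [0]
PUSH -5 : [0, -5]
OVER    : [0, -5, 0]

[0, -5, 0]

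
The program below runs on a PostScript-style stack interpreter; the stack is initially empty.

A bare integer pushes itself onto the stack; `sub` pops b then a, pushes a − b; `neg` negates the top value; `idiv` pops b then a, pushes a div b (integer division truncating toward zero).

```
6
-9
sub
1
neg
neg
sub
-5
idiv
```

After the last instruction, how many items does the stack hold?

1

6     6
-9    6 -9
sub   15
1     15 1
neg   15 -1
neg   15 1
sub   14
-5    14 -5
idiv  -2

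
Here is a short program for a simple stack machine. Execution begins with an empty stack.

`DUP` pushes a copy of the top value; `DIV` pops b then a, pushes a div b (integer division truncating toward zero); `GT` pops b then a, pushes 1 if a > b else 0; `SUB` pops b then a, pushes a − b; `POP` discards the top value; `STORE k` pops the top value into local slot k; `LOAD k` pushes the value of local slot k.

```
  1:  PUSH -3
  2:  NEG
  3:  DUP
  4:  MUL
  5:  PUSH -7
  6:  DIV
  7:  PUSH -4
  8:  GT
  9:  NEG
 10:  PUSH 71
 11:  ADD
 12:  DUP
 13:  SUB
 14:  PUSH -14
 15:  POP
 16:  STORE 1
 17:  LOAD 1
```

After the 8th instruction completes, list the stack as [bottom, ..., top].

[1]

PUSH -3 : [-3]
NEG     : [3]
DUP     : [3, 3]
MUL     : [9]
PUSH -7 : [9, -7]
DIV     : [-1]
PUSH -4 : [-1, -4]
GT      : [1]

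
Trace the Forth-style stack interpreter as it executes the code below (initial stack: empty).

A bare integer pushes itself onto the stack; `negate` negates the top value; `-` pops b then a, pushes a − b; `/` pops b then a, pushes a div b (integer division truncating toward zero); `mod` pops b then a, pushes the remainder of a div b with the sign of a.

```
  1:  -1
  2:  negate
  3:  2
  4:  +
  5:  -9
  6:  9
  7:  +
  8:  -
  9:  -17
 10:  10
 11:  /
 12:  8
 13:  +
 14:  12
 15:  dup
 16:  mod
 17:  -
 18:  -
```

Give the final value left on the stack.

-4

-1     → -1
negate → 1
2      → 1 2
+      → 3
-9     → 3 -9
9      → 3 -9 9
+      → 3 0
-      → 3
-17    → 3 -17
10     → 3 -17 10
/      → 3 -1
8      → 3 -1 8
+      → 3 7
12     → 3 7 12
dup    → 3 7 12 12
mod    → 3 7 0
-      → 3 7
-      → -4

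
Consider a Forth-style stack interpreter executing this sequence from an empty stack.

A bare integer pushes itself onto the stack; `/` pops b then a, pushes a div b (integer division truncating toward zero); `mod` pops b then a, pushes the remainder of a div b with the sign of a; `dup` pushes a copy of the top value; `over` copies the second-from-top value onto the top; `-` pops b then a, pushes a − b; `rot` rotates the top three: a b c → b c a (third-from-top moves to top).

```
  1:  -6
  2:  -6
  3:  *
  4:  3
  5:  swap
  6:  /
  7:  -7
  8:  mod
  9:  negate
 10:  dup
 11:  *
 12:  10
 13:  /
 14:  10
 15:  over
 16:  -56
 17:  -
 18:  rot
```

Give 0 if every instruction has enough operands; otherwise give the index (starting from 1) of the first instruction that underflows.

-6      [-6]
-6      [-6, -6]
*       [36]
3       [36, 3]
swap    [3, 36]
/       [0]
-7      [0, -7]
mod     [0]
negate  [0]
dup     [0, 0]
*       [0]
10      [0, 10]
/       [0]
10      [0, 10]
over    [0, 10, 0]
-56     [0, 10, 0, -56]
-       [0, 10, 56]
rot     [10, 56, 0]

0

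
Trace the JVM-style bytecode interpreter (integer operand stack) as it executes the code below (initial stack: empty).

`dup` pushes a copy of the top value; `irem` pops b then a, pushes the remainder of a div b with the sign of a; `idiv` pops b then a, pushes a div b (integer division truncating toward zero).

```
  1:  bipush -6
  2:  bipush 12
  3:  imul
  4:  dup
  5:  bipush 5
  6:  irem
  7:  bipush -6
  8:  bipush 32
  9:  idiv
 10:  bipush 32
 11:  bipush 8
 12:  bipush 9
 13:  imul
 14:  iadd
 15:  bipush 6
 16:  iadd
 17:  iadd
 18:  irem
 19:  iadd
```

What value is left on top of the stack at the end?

-74

bipush -6  -6
bipush 12  -6 12
imul       -72
dup        -72 -72
bipush 5   -72 -72 5
irem       -72 -2
bipush -6  -72 -2 -6
bipush 32  -72 -2 -6 32
idiv       -72 -2 0
bipush 32  -72 -2 0 32
bipush 8   -72 -2 0 32 8
bipush 9   -72 -2 0 32 8 9
imul       -72 -2 0 32 72
iadd       -72 -2 0 104
bipush 6   -72 -2 0 104 6
iadd       -72 -2 0 110
iadd       -72 -2 110
irem       -72 -2
iadd       -74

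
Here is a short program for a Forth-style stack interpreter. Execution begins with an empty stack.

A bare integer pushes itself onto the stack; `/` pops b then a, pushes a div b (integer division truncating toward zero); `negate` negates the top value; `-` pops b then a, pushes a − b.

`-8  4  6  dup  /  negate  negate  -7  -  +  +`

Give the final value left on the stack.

4

-8     : -8
4      : -8 4
6      : -8 4 6
dup    : -8 4 6 6
/      : -8 4 1
negate : -8 4 -1
negate : -8 4 1
-7     : -8 4 1 -7
-      : -8 4 8
+      : -8 12
+      : 4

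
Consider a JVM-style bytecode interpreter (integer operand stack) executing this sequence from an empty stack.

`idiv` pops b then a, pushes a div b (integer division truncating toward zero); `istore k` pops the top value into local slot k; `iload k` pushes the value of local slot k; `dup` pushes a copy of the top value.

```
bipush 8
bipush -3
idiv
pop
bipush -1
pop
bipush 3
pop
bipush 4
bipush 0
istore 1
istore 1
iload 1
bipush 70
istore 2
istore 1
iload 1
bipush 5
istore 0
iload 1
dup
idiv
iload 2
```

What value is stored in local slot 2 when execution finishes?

70

bipush 8  → [8]
bipush -3 → [8, -3]
idiv      → [-2]
pop       → []
bipush -1 → [-1]
pop       → []
bipush 3  → [3]
pop       → []
bipush 4  → [4]
bipush 0  → [4, 0]
istore 1  → [4]
istore 1  → []
iload 1   → [4]
bipush 70 → [4, 70]
istore 2  → [4]
istore 1  → []
iload 1   → [4]
bipush 5  → [4, 5]
istore 0  → [4]
iload 1   → [4, 4]
dup       → [4, 4, 4]
idiv      → [4, 1]
iload 2   → [4, 1, 70]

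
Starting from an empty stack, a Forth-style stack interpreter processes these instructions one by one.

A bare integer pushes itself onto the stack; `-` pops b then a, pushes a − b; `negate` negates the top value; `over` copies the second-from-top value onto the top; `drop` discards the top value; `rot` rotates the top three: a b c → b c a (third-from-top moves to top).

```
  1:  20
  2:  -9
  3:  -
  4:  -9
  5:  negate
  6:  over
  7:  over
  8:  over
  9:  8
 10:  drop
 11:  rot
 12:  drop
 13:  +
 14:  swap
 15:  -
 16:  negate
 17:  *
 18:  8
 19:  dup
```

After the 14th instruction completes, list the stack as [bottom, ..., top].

20     -> [20]
-9     -> [20, -9]
-      -> [29]
-9     -> [29, -9]
negate -> [29, 9]
over   -> [29, 9, 29]
over   -> [29, 9, 29, 9]
over   -> [29, 9, 29, 9, 29]
8      -> [29, 9, 29, 9, 29, 8]
drop   -> [29, 9, 29, 9, 29]
rot    -> [29, 9, 9, 29, 29]
drop   -> [29, 9, 9, 29]
+      -> [29, 9, 38]
swap   -> [29, 38, 9]

[29, 38, 9]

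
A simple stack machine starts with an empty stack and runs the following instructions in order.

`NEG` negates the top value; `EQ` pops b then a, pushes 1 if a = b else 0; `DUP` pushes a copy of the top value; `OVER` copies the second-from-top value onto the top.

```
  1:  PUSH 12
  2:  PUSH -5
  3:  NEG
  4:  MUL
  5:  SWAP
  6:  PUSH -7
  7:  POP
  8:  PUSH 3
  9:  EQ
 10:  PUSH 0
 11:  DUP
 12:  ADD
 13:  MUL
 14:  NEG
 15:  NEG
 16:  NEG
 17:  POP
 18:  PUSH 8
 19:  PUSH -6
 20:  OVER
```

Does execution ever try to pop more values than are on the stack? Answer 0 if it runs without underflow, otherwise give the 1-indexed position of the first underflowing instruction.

PUSH 12 : [12]
PUSH -5 : [12, -5]
NEG     : [12, 5]
MUL     : [60]
SWAP  — needs 2 operands, stack has 1 → underflow

5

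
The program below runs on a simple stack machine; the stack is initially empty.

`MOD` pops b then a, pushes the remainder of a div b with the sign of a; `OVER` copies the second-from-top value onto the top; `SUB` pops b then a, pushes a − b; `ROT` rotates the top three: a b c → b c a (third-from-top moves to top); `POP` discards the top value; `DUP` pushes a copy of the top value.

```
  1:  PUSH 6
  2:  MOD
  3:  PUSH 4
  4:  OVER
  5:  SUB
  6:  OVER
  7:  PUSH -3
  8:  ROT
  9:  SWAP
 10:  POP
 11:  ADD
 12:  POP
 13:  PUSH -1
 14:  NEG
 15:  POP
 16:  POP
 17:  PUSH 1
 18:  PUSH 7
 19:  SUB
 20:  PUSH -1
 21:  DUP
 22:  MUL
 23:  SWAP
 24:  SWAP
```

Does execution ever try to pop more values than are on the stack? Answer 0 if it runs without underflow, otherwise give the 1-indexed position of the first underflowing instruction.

2

PUSH 6 -> [6]
MOD  — needs 2 operands, stack has 1 → underflow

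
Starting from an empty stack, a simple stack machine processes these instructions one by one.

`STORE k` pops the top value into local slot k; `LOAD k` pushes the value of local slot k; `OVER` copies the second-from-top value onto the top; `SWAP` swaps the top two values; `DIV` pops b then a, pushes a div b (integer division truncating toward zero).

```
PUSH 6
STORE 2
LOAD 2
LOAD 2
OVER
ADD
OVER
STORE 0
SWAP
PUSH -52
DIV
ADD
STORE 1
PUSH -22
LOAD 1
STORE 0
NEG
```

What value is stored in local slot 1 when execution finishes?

PUSH 6   : 6
STORE 2  : (empty)
LOAD 2   : 6
LOAD 2   : 6 6
OVER     : 6 6 6
ADD      : 6 12
OVER     : 6 12 6
STORE 0  : 6 12
SWAP     : 12 6
PUSH -52 : 12 6 -52
DIV      : 12 0
ADD      : 12
STORE 1  : (empty)
PUSH -22 : -22
LOAD 1   : -22 12
STORE 0  : -22
NEG      : 22

12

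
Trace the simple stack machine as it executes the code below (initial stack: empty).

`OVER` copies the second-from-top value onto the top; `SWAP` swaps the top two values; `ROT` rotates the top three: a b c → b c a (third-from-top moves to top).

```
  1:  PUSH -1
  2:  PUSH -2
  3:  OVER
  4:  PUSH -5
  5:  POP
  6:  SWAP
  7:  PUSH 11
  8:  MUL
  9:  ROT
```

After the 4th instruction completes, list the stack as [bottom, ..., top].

PUSH -1 -> [-1]
PUSH -2 -> [-1, -2]
OVER    -> [-1, -2, -1]
PUSH -5 -> [-1, -2, -1, -5]

[-1, -2, -1, -5]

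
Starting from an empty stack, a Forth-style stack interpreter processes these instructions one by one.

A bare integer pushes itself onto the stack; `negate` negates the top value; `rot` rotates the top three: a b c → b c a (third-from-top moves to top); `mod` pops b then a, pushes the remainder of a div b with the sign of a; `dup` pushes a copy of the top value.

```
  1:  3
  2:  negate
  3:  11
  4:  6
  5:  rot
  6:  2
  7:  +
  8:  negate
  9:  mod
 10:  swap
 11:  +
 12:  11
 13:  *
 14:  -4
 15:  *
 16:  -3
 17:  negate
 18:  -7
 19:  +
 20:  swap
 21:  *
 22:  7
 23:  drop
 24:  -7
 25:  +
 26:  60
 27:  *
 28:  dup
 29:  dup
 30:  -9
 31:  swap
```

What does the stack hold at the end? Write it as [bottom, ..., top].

[115740, 115740, -9, 115740]

3      → [3]
negate → [-3]
11     → [-3, 11]
6      → [-3, 11, 6]
rot    → [11, 6, -3]
2      → [11, 6, -3, 2]
+      → [11, 6, -1]
negate → [11, 6, 1]
mod    → [11, 0]
swap   → [0, 11]
+      → [11]
11     → [11, 11]
*      → [121]
-4     → [121, -4]
*      → [-484]
-3     → [-484, -3]
negate → [-484, 3]
-7     → [-484, 3, -7]
+      → [-484, -4]
swap   → [-4, -484]
*      → [1936]
7      → [1936, 7]
drop   → [1936]
-7     → [1936, -7]
+      → [1929]
60     → [1929, 60]
*      → [115740]
dup    → [115740, 115740]
dup    → [115740, 115740, 115740]
-9     → [115740, 115740, 115740, -9]
swap   → [115740, 115740, -9, 115740]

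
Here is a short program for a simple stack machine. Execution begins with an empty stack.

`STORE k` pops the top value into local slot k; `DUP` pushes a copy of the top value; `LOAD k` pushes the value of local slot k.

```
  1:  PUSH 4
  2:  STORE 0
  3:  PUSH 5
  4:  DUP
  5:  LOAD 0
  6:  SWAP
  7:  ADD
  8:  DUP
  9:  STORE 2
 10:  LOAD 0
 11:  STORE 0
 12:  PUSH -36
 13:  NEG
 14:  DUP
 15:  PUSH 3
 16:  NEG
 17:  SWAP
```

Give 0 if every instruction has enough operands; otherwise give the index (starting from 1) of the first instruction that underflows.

PUSH 4   : [4]
STORE 0  : []
PUSH 5   : [5]
DUP      : [5, 5]
LOAD 0   : [5, 5, 4]
SWAP     : [5, 4, 5]
ADD      : [5, 9]
DUP      : [5, 9, 9]
STORE 2  : [5, 9]
LOAD 0   : [5, 9, 4]
STORE 0  : [5, 9]
PUSH -36 : [5, 9, -36]
NEG      : [5, 9, 36]
DUP      : [5, 9, 36, 36]
PUSH 3   : [5, 9, 36, 36, 3]
NEG      : [5, 9, 36, 36, -3]
SWAP     : [5, 9, 36, -3, 36]

0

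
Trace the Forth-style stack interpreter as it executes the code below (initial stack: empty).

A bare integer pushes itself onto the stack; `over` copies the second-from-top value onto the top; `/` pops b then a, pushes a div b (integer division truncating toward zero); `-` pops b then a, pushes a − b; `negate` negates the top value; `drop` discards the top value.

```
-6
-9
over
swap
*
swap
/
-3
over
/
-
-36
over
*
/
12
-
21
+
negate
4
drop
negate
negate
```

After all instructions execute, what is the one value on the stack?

-9

-6      [-6]
-9      [-6, -9]
over    [-6, -9, -6]
swap    [-6, -6, -9]
*       [-6, 54]
swap    [54, -6]
/       [-9]
-3      [-9, -3]
over    [-9, -3, -9]
/       [-9, 0]
-       [-9]
-36     [-9, -36]
over    [-9, -36, -9]
*       [-9, 324]
/       [0]
12      [0, 12]
-       [-12]
21      [-12, 21]
+       [9]
negate  [-9]
4       [-9, 4]
drop    [-9]
negate  [9]
negate  [-9]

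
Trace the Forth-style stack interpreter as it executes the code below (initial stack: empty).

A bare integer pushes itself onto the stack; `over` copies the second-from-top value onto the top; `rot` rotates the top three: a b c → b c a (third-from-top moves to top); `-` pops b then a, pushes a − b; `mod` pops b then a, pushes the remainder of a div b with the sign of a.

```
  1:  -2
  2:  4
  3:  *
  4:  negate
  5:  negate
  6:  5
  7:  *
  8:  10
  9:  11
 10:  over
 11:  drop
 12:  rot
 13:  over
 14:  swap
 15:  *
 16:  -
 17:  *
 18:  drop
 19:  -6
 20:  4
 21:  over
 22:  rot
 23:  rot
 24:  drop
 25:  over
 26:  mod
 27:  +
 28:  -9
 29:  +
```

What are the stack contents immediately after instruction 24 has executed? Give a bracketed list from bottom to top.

[-6, -6]

-2     -> [-2]
4      -> [-2, 4]
*      -> [-8]
negate -> [8]
negate -> [-8]
5      -> [-8, 5]
*      -> [-40]
10     -> [-40, 10]
11     -> [-40, 10, 11]
over   -> [-40, 10, 11, 10]
drop   -> [-40, 10, 11]
rot    -> [10, 11, -40]
over   -> [10, 11, -40, 11]
swap   -> [10, 11, 11, -40]
*      -> [10, 11, -440]
-      -> [10, 451]
*      -> [4510]
drop   -> []
-6     -> [-6]
4      -> [-6, 4]
over   -> [-6, 4, -6]
rot    -> [4, -6, -6]
rot    -> [-6, -6, 4]
drop   -> [-6, -6]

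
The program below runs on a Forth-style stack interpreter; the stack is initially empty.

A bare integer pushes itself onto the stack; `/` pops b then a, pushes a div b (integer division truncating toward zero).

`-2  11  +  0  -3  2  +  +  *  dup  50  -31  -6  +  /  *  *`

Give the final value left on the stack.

-81

-2  : -2
11  : -2 11
+   : 9
0   : 9 0
-3  : 9 0 -3
2   : 9 0 -3 2
+   : 9 0 -1
+   : 9 -1
*   : -9
dup : -9 -9
50  : -9 -9 50
-31 : -9 -9 50 -31
-6  : -9 -9 50 -31 -6
+   : -9 -9 50 -37
/   : -9 -9 -1
*   : -9 9
*   : -81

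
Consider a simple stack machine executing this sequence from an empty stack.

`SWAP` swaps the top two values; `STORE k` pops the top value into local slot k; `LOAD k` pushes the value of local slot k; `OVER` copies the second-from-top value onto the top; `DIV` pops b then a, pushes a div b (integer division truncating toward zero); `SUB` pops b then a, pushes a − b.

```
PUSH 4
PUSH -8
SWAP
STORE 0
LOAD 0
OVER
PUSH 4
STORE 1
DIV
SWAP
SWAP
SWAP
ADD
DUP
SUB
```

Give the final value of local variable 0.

4

PUSH 4  -> 4
PUSH -8 -> 4 -8
SWAP    -> -8 4
STORE 0 -> -8
LOAD 0  -> -8 4
OVER    -> -8 4 -8
PUSH 4  -> -8 4 -8 4
STORE 1 -> -8 4 -8
DIV     -> -8 0
SWAP    -> 0 -8
SWAP    -> -8 0
SWAP    -> 0 -8
ADD     -> -8
DUP     -> -8 -8
SUB     -> 0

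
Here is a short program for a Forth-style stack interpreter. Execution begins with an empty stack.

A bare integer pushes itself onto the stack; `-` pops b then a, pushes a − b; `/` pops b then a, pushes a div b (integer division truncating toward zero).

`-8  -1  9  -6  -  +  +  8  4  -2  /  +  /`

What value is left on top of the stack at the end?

1

-8  -8
-1  -8 -1
9   -8 -1 9
-6  -8 -1 9 -6
-   -8 -1 15
+   -8 14
+   6
8   6 8
4   6 8 4
-2  6 8 4 -2
/   6 8 -2
+   6 6
/   1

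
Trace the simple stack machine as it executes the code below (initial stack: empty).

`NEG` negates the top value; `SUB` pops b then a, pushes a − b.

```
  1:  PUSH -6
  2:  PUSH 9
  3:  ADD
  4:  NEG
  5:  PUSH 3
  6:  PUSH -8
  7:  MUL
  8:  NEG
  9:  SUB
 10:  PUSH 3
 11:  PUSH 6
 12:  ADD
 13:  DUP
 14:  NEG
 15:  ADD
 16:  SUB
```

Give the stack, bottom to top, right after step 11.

PUSH -6 → [-6]
PUSH 9  → [-6, 9]
ADD     → [3]
NEG     → [-3]
PUSH 3  → [-3, 3]
PUSH -8 → [-3, 3, -8]
MUL     → [-3, -24]
NEG     → [-3, 24]
SUB     → [-27]
PUSH 3  → [-27, 3]
PUSH 6  → [-27, 3, 6]

[-27, 3, 6]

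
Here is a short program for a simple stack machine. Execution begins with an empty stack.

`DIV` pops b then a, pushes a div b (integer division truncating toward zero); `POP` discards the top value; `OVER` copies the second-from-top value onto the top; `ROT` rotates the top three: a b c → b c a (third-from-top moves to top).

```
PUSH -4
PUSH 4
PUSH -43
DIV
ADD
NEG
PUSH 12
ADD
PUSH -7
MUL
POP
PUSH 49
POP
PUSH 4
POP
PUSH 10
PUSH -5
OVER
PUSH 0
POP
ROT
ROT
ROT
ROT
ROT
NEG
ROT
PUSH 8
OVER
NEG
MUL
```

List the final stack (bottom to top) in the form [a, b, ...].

PUSH -4   -4
PUSH 4    -4 4
PUSH -43  -4 4 -43
DIV       -4 0
ADD       -4
NEG       4
PUSH 12   4 12
ADD       16
PUSH -7   16 -7
MUL       -112
POP       (empty)
PUSH 49   49
POP       (empty)
PUSH 4    4
POP       (empty)
PUSH 10   10
PUSH -5   10 -5
OVER      10 -5 10
PUSH 0    10 -5 10 0
POP       10 -5 10
ROT       -5 10 10
ROT       10 10 -5
ROT       10 -5 10
ROT       -5 10 10
ROT       10 10 -5
NEG       10 10 5
ROT       10 5 10
PUSH 8    10 5 10 8
OVER      10 5 10 8 10
NEG       10 5 10 8 -10
MUL       10 5 10 -80

[10, 5, 10, -80]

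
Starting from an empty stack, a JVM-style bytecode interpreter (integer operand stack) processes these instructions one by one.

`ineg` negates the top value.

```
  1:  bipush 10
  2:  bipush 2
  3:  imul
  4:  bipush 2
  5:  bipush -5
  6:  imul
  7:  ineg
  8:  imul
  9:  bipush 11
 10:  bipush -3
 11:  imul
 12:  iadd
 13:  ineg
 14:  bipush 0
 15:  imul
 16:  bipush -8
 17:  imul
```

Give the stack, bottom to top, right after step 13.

bipush 10  10
bipush 2   10 2
imul       20
bipush 2   20 2
bipush -5  20 2 -5
imul       20 -10
ineg       20 10
imul       200
bipush 11  200 11
bipush -3  200 11 -3
imul       200 -33
iadd       167
ineg       -167

[-167]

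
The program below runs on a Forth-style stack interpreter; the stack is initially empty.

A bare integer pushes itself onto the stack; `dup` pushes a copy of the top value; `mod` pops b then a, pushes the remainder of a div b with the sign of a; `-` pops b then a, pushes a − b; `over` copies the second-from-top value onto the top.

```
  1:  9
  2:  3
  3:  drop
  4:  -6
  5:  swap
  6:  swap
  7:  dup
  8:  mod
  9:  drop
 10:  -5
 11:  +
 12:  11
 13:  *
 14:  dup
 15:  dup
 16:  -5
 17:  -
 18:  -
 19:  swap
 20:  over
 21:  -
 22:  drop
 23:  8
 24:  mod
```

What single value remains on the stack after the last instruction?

-5

9     [9]
3     [9, 3]
drop  [9]
-6    [9, -6]
swap  [-6, 9]
swap  [9, -6]
dup   [9, -6, -6]
mod   [9, 0]
drop  [9]
-5    [9, -5]
+     [4]
11    [4, 11]
*     [44]
dup   [44, 44]
dup   [44, 44, 44]
-5    [44, 44, 44, -5]
-     [44, 44, 49]
-     [44, -5]
swap  [-5, 44]
over  [-5, 44, -5]
-     [-5, 49]
drop  [-5]
8     [-5, 8]
mod   [-5]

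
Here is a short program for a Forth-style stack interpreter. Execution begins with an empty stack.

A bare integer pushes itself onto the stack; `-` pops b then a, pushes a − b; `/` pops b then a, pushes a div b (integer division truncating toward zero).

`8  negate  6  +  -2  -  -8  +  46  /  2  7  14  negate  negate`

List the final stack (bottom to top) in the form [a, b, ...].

[0, 2, 7, 14]

8      -> [8]
negate -> [-8]
6      -> [-8, 6]
+      -> [-2]
-2     -> [-2, -2]
-      -> [0]
-8     -> [0, -8]
+      -> [-8]
46     -> [-8, 46]
/      -> [0]
2      -> [0, 2]
7      -> [0, 2, 7]
14     -> [0, 2, 7, 14]
negate -> [0, 2, 7, -14]
negate -> [0, 2, 7, 14]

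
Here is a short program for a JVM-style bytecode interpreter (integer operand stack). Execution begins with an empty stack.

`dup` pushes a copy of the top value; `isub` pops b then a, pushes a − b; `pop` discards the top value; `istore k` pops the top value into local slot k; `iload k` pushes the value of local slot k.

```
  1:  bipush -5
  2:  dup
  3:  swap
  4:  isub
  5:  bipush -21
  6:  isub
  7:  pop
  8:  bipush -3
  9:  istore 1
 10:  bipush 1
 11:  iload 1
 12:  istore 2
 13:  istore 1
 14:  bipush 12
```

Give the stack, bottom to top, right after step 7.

[]

bipush -5  -> -5
dup        -> -5 -5
swap       -> -5 -5
isub       -> 0
bipush -21 -> 0 -21
isub       -> 21
pop        -> (empty)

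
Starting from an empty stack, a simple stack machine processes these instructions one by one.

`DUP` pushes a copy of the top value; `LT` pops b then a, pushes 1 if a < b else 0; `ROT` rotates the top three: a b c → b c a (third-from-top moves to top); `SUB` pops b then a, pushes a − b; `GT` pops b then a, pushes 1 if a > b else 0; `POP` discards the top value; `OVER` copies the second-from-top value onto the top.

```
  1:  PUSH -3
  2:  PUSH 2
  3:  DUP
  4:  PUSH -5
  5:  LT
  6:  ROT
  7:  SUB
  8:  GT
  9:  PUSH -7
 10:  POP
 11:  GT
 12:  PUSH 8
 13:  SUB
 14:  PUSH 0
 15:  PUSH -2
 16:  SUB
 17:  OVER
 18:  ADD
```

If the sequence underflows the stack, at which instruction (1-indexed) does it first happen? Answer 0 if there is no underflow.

PUSH -3 : -3
PUSH 2  : -3 2
DUP     : -3 2 2
PUSH -5 : -3 2 2 -5
LT      : -3 2 0
ROT     : 2 0 -3
SUB     : 2 3
GT      : 0
PUSH -7 : 0 -7
POP     : 0
GT  — needs 2 operands, stack has 1 → underflow

11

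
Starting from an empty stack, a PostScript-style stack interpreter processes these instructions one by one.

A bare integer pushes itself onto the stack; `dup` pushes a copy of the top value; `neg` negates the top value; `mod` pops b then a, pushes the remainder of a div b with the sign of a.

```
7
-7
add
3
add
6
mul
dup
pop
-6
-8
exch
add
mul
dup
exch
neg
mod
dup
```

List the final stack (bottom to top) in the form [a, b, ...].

7    → 7
-7   → 7 -7
add  → 0
3    → 0 3
add  → 3
6    → 3 6
mul  → 18
dup  → 18 18
pop  → 18
-6   → 18 -6
-8   → 18 -6 -8
exch → 18 -8 -6
add  → 18 -14
mul  → -252
dup  → -252 -252
exch → -252 -252
neg  → -252 252
mod  → 0
dup  → 0 0

[0, 0]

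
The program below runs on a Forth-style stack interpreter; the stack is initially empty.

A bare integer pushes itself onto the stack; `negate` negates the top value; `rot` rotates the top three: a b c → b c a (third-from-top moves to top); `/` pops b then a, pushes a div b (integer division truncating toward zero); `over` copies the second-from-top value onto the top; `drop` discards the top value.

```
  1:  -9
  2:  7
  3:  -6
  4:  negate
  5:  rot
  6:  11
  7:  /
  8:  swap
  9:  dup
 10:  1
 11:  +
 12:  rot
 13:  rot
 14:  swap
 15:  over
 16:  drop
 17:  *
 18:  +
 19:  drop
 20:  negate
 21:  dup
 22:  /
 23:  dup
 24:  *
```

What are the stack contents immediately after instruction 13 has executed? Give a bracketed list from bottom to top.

[7, 7, 0, 6]

-9     : [-9]
7      : [-9, 7]
-6     : [-9, 7, -6]
negate : [-9, 7, 6]
rot    : [7, 6, -9]
11     : [7, 6, -9, 11]
/      : [7, 6, 0]
swap   : [7, 0, 6]
dup    : [7, 0, 6, 6]
1      : [7, 0, 6, 6, 1]
+      : [7, 0, 6, 7]
rot    : [7, 6, 7, 0]
rot    : [7, 7, 0, 6]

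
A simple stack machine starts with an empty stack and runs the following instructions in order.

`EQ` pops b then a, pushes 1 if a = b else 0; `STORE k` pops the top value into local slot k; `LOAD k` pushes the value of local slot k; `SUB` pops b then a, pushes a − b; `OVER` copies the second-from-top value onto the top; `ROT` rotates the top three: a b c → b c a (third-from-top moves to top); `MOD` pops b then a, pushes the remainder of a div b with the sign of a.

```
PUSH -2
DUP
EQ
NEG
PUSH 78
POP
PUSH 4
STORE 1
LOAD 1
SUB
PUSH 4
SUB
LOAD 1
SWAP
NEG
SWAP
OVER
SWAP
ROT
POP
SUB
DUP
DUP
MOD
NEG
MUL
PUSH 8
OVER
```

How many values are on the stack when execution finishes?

PUSH -2 : -2
DUP     : -2 -2
EQ      : 1
NEG     : -1
PUSH 78 : -1 78
POP     : -1
PUSH 4  : -1 4
STORE 1 : -1
LOAD 1  : -1 4
SUB     : -5
PUSH 4  : -5 4
SUB     : -9
LOAD 1  : -9 4
SWAP    : 4 -9
NEG     : 4 9
SWAP    : 9 4
OVER    : 9 4 9
SWAP    : 9 9 4
ROT     : 9 4 9
POP     : 9 4
SUB     : 5
DUP     : 5 5
DUP     : 5 5 5
MOD     : 5 0
NEG     : 5 0
MUL     : 0
PUSH 8  : 0 8
OVER    : 0 8 0

3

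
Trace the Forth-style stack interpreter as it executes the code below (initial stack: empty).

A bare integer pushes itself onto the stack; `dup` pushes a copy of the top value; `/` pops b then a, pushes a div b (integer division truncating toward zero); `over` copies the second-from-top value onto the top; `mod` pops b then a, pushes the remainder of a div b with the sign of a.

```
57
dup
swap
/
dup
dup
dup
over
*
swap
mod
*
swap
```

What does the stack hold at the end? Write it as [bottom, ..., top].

57   -> 57
dup  -> 57 57
swap -> 57 57
/    -> 1
dup  -> 1 1
dup  -> 1 1 1
dup  -> 1 1 1 1
over -> 1 1 1 1 1
*    -> 1 1 1 1
swap -> 1 1 1 1
mod  -> 1 1 0
*    -> 1 0
swap -> 0 1

[0, 1]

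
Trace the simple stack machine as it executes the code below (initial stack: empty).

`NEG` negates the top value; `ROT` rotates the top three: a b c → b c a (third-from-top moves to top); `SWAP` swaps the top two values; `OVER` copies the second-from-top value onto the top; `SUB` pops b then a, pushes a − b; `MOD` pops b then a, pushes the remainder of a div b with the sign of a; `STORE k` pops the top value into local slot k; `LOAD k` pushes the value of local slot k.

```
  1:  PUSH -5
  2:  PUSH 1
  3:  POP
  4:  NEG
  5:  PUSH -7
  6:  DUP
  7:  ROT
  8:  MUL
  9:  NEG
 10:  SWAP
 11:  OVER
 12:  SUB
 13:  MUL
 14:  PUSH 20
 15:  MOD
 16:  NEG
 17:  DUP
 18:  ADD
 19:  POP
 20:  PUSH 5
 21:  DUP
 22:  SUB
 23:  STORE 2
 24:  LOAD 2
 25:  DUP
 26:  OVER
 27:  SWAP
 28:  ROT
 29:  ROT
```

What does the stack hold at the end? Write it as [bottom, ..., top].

[0, 0, 0]

PUSH -5 : [-5]
PUSH 1  : [-5, 1]
POP     : [-5]
NEG     : [5]
PUSH -7 : [5, -7]
DUP     : [5, -7, -7]
ROT     : [-7, -7, 5]
MUL     : [-7, -35]
NEG     : [-7, 35]
SWAP    : [35, -7]
OVER    : [35, -7, 35]
SUB     : [35, -42]
MUL     : [-1470]
PUSH 20 : [-1470, 20]
MOD     : [-10]
NEG     : [10]
DUP     : [10, 10]
ADD     : [20]
POP     : []
PUSH 5  : [5]
DUP     : [5, 5]
SUB     : [0]
STORE 2 : []
LOAD 2  : [0]
DUP     : [0, 0]
OVER    : [0, 0, 0]
SWAP    : [0, 0, 0]
ROT     : [0, 0, 0]
ROT     : [0, 0, 0]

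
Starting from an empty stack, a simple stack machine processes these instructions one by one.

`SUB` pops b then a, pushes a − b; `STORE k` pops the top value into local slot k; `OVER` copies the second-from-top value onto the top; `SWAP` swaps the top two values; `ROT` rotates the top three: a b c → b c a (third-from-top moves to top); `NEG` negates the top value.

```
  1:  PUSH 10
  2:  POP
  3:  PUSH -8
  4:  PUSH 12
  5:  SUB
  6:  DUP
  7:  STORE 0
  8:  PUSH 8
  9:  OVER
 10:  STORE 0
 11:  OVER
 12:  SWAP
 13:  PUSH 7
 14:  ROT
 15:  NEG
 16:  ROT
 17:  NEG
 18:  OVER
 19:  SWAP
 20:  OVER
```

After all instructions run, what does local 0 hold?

PUSH 10  10
POP      (empty)
PUSH -8  -8
PUSH 12  -8 12
SUB      -20
DUP      -20 -20
STORE 0  -20
PUSH 8   -20 8
OVER     -20 8 -20
STORE 0  -20 8
OVER     -20 8 -20
SWAP     -20 -20 8
PUSH 7   -20 -20 8 7
ROT      -20 8 7 -20
NEG      -20 8 7 20
ROT      -20 7 20 8
NEG      -20 7 20 -8
OVER     -20 7 20 -8 20
SWAP     -20 7 20 20 -8
OVER     -20 7 20 20 -8 20

-20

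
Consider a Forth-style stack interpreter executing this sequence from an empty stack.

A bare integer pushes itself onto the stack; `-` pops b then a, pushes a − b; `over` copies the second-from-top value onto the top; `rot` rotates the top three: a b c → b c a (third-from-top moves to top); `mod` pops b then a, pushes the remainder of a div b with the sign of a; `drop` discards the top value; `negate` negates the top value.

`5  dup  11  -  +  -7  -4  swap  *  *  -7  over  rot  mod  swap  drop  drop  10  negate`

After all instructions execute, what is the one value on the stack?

-10

5       [5]
dup     [5, 5]
11      [5, 5, 11]
-       [5, -6]
+       [-1]
-7      [-1, -7]
-4      [-1, -7, -4]
swap    [-1, -4, -7]
*       [-1, 28]
*       [-28]
-7      [-28, -7]
over    [-28, -7, -28]
rot     [-7, -28, -28]
mod     [-7, 0]
swap    [0, -7]
drop    [0]
drop    []
10      [10]
negate  [-10]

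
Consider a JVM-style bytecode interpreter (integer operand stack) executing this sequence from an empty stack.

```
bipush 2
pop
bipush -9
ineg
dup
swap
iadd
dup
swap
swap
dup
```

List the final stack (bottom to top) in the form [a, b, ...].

bipush 2  -> [2]
pop       -> []
bipush -9 -> [-9]
ineg      -> [9]
dup       -> [9, 9]
swap      -> [9, 9]
iadd      -> [18]
dup       -> [18, 18]
swap      -> [18, 18]
swap      -> [18, 18]
dup       -> [18, 18, 18]

[18, 18, 18]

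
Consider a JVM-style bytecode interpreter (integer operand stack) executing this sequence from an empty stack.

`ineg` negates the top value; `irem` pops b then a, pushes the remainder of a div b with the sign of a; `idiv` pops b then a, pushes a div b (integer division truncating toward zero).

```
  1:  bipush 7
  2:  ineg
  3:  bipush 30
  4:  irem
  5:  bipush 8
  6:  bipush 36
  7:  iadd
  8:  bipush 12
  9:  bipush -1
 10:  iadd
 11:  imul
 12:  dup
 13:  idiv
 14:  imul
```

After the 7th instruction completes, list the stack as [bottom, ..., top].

[-7, 44]

bipush 7  : 7
ineg      : -7
bipush 30 : -7 30
irem      : -7
bipush 8  : -7 8
bipush 36 : -7 8 36
iadd      : -7 44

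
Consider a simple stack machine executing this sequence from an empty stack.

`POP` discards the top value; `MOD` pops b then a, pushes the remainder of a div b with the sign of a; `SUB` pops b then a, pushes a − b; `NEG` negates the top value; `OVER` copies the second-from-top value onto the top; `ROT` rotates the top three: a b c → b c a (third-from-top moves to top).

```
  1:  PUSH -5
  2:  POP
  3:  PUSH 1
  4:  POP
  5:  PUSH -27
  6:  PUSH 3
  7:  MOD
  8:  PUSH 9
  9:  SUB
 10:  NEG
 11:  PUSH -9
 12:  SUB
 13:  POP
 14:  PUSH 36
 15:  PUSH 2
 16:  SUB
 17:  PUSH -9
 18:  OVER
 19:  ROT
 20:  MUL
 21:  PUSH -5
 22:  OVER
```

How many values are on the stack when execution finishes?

PUSH -5   -5
POP       (empty)
PUSH 1    1
POP       (empty)
PUSH -27  -27
PUSH 3    -27 3
MOD       0
PUSH 9    0 9
SUB       -9
NEG       9
PUSH -9   9 -9
SUB       18
POP       (empty)
PUSH 36   36
PUSH 2    36 2
SUB       34
PUSH -9   34 -9
OVER      34 -9 34
ROT       -9 34 34
MUL       -9 1156
PUSH -5   -9 1156 -5
OVER      -9 1156 -5 1156

4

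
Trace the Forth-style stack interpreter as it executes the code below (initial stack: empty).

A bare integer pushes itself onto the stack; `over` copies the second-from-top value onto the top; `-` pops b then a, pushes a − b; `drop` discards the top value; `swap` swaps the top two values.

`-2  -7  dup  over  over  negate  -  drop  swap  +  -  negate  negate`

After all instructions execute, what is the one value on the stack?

12

-2      [-2]
-7      [-2, -7]
dup     [-2, -7, -7]
over    [-2, -7, -7, -7]
over    [-2, -7, -7, -7, -7]
negate  [-2, -7, -7, -7, 7]
-       [-2, -7, -7, -14]
drop    [-2, -7, -7]
swap    [-2, -7, -7]
+       [-2, -14]
-       [12]
negate  [-12]
negate  [12]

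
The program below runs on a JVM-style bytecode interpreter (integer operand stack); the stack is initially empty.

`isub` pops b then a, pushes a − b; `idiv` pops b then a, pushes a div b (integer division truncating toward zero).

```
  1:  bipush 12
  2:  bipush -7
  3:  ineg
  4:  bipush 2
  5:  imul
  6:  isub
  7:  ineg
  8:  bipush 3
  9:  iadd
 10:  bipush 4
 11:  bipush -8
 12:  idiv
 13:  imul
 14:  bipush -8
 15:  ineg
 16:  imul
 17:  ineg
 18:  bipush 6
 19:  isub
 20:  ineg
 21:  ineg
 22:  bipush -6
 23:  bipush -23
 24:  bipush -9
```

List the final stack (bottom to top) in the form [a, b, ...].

[-6, -6, -23, -9]

bipush 12  → [12]
bipush -7  → [12, -7]
ineg       → [12, 7]
bipush 2   → [12, 7, 2]
imul       → [12, 14]
isub       → [-2]
ineg       → [2]
bipush 3   → [2, 3]
iadd       → [5]
bipush 4   → [5, 4]
bipush -8  → [5, 4, -8]
idiv       → [5, 0]
imul       → [0]
bipush -8  → [0, -8]
ineg       → [0, 8]
imul       → [0]
ineg       → [0]
bipush 6   → [0, 6]
isub       → [-6]
ineg       → [6]
ineg       → [-6]
bipush -6  → [-6, -6]
bipush -23 → [-6, -6, -23]
bipush -9  → [-6, -6, -23, -9]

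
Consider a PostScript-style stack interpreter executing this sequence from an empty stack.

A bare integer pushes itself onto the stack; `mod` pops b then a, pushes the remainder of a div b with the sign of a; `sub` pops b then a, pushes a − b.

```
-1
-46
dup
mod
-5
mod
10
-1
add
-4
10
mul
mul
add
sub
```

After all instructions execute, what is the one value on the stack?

-1  -> -1
-46 -> -1 -46
dup -> -1 -46 -46
mod -> -1 0
-5  -> -1 0 -5
mod -> -1 0
10  -> -1 0 10
-1  -> -1 0 10 -1
add -> -1 0 9
-4  -> -1 0 9 -4
10  -> -1 0 9 -4 10
mul -> -1 0 9 -40
mul -> -1 0 -360
add -> -1 -360
sub -> 359

359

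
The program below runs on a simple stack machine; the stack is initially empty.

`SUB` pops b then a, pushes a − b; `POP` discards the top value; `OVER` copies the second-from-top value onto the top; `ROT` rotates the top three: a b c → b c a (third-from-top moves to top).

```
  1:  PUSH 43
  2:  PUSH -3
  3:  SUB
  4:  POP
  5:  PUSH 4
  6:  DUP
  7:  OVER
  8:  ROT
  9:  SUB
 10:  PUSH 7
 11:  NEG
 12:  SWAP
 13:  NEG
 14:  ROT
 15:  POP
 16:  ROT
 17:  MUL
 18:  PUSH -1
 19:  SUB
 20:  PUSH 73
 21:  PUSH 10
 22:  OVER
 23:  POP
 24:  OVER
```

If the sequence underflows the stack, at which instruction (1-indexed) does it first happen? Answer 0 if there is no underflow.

PUSH 43 : 43
PUSH -3 : 43 -3
SUB     : 46
POP     : (empty)
PUSH 4  : 4
DUP     : 4 4
OVER    : 4 4 4
ROT     : 4 4 4
SUB     : 4 0
PUSH 7  : 4 0 7
NEG     : 4 0 -7
SWAP    : 4 -7 0
NEG     : 4 -7 0
ROT     : -7 0 4
POP     : -7 0
ROT  — needs 3 operands, stack has 2 → underflow

16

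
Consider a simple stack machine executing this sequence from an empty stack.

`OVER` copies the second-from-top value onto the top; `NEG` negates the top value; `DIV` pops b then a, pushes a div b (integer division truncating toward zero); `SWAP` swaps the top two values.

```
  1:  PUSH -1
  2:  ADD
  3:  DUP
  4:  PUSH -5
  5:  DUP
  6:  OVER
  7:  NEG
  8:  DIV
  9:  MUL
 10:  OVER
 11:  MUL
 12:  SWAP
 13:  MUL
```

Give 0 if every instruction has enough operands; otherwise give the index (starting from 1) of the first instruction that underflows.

PUSH -1  -1
ADD  — needs 2 operands, stack has 1 → underflow

2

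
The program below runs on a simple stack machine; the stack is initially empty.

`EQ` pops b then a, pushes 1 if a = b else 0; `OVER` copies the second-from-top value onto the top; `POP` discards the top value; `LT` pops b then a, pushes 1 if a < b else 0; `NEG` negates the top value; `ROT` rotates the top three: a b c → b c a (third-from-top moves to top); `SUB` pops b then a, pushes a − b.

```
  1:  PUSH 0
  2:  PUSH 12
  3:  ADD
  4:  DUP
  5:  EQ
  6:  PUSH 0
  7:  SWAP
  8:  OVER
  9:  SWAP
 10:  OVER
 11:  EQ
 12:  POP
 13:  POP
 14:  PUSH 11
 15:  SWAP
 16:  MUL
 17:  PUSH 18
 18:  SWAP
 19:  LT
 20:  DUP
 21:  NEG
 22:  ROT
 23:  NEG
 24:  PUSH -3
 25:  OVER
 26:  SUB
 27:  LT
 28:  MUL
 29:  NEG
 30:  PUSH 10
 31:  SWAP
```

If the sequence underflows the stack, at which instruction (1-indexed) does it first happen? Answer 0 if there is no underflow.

PUSH 0  -> 0
PUSH 12 -> 0 12
ADD     -> 12
DUP     -> 12 12
EQ      -> 1
PUSH 0  -> 1 0
SWAP    -> 0 1
OVER    -> 0 1 0
SWAP    -> 0 0 1
OVER    -> 0 0 1 0
EQ      -> 0 0 0
POP     -> 0 0
POP     -> 0
PUSH 11 -> 0 11
SWAP    -> 11 0
MUL     -> 0
PUSH 18 -> 0 18
SWAP    -> 18 0
LT      -> 0
DUP     -> 0 0
NEG     -> 0 0
ROT  — needs 3 operands, stack has 2 → underflow

22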